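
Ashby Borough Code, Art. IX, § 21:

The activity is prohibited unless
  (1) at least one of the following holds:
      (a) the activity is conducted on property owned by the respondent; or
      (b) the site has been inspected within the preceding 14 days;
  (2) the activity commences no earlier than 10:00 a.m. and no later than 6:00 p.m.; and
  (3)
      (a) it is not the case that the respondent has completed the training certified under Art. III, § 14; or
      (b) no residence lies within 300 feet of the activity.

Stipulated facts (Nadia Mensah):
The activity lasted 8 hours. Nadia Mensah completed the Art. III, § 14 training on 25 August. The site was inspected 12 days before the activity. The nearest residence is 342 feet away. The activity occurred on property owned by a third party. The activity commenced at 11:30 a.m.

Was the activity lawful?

(a) own property — not satisfied.
(b) site inspected — satisfied.
(1) = F OR T = true.
(2) start within hours — met.
(a) not (training certified) — not satisfied.
(b) no residence in 300 ft — holds.
(3) = F OR T = true.
Overall = T AND T AND T = true.

Yes — lawful.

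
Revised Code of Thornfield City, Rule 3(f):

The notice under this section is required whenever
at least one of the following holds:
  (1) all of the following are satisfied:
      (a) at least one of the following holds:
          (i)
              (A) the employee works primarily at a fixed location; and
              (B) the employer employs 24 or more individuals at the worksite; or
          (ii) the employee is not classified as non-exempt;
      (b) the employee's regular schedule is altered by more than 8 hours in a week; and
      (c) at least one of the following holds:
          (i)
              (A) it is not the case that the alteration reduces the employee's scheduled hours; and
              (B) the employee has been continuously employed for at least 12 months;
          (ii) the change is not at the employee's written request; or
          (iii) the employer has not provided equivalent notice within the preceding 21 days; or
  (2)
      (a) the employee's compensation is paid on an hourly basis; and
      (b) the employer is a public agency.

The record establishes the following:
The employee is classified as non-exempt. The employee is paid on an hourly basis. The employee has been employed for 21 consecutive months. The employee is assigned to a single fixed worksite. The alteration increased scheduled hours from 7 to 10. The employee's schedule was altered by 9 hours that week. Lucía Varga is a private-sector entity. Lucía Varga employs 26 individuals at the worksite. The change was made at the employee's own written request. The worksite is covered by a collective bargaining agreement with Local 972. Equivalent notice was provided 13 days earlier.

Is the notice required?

(A) fixed location — met.
(B) ≥ 24 at site — holds.
(i): T AND T → true.
(ii) not (non-exempt) — not met.
So (a) is satisfied (T OR F).
(b) schedule shift > 8h — met.
(A) not (hours reduced) — satisfied.
(B) tenure ≥ 12 mo. — satisfied.
(i) = T AND T = true.
(ii) not employee-requested — not met.
(iii) no recent notice — not met.
(c) = T OR F OR F = true.
(1): T AND T AND T → true.
(a) hourly-paid — met.
(b) public agency — fails.
(2): T AND F → false.
Overall = T OR F = true.

Yes — required.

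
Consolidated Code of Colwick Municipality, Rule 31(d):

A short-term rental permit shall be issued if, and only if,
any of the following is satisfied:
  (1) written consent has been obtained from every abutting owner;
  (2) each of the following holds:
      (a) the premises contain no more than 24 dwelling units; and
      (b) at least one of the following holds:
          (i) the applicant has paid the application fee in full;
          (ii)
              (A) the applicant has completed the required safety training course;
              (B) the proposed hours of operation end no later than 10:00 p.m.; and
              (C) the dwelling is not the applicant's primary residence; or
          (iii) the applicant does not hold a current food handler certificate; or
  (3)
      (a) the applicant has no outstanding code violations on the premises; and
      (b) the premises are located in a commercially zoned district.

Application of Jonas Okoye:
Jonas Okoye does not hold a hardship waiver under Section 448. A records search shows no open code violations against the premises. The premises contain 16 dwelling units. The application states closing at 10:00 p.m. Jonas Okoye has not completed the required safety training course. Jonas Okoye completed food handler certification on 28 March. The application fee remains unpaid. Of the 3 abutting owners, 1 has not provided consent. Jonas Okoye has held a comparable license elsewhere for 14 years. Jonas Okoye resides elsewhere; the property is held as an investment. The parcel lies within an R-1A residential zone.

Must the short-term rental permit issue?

(1) all abutters consent — not satisfied.
(a) ≤ 24 units — satisfied.
(i) fee paid — not satisfied.
(A) safety training — fails.
(B) closes by 10 p.m. — satisfied.
(C) not (primary residence) — satisfied.
(ii) = F AND T AND T = false.
(iii) not (food handler cert.) — not satisfied.
So (b) is not satisfied (F OR F OR F).
(2): T AND F → false.
(a) no code violations — met.
(b) commercially zoned — not satisfied.
So (3) is not satisfied (T AND F).
So Overall is not satisfied (F OR F OR F).

No — denied.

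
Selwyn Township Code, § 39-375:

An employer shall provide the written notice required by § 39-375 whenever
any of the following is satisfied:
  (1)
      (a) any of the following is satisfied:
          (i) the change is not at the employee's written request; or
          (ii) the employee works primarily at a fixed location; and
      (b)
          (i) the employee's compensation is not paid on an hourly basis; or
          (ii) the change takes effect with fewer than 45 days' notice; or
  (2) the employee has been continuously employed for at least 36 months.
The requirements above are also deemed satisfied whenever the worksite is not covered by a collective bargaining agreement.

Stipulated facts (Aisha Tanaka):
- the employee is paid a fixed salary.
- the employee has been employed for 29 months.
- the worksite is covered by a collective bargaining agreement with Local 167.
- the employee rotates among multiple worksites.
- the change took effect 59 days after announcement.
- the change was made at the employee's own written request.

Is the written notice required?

(i) not employee-requested — not met.
(ii) fixed location — not satisfied.
(a): F OR F → false.
(i) not (hourly-paid) — holds.
(ii) < 45 days' notice — not satisfied.
(b) = T OR F = true.
So (1) is not satisfied (F AND T).
(2) tenure ≥ 36 mo. — not satisfied.
So Overall is not satisfied (F OR F).
Exception (no CBA) — not satisfied.
Result: main false OR exception false → false.

No — not required.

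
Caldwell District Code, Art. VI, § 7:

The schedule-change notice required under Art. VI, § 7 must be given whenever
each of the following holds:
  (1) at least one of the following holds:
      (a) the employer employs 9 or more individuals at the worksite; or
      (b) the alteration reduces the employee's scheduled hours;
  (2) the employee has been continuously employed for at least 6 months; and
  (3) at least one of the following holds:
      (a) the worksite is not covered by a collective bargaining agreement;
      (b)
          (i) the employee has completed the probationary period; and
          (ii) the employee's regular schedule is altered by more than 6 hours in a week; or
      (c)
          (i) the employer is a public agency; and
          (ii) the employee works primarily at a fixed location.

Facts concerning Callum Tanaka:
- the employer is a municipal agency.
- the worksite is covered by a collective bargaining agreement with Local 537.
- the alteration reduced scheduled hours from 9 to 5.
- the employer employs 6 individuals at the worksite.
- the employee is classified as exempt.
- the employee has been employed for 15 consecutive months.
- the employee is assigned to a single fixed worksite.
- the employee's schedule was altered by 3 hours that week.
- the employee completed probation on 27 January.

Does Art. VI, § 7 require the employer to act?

(a) ≥ 9 at site — fails.
(b) hours reduced — met.
(1) = F OR T = true.
(2) tenure ≥ 6 mo. — satisfied.
(a) no CBA — fails.
(i) past probation — satisfied.
(ii) schedule shift > 6h — not satisfied.
(b) = T AND F = false.
(i) public agency — met.
(ii) fixed location — satisfied.
(c): T AND T → true.
(3): F OR F OR T → true.
Overall = T AND T AND T = true.

Yes — required.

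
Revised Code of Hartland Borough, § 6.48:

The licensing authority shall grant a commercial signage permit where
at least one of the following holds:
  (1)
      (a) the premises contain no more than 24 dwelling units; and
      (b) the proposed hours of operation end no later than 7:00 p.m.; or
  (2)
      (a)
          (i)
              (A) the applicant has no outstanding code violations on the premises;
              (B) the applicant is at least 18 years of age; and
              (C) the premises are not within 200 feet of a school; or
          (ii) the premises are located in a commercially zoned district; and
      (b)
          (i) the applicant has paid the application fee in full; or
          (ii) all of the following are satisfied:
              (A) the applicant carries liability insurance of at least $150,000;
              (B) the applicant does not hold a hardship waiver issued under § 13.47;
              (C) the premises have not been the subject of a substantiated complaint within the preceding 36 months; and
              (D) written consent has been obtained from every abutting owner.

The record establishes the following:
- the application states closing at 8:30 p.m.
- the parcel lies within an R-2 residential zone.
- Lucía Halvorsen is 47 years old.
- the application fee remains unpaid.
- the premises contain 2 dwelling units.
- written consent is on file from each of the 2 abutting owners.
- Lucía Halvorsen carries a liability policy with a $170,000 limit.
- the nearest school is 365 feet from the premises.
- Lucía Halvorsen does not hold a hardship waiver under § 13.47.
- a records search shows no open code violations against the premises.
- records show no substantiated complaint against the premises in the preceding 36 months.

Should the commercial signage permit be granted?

Yes — granted.

(a) ≤ 24 units — holds.
(b) closes by 7 p.m. — not satisfied.
(1): T AND F → false.
(A) no code violations — satisfied.
(B) age ≥ 18 — met.
(C) ≥200 ft from school — satisfied.
(i) = T AND T AND T = true.
(ii) commercially zoned — fails.
(a): T OR F → true.
(i) fee paid — not met.
(A) insurance ≥ $150,000 — met.
(B) not (hardship waiver) — satisfied.
(C) no complaint in 36 mo. — satisfied.
(D) all abutters consent — met.
(ii): T AND T AND T AND T → true.
(b) = F OR T = true.
So (2) is satisfied (T AND T).
Overall = F OR T = true.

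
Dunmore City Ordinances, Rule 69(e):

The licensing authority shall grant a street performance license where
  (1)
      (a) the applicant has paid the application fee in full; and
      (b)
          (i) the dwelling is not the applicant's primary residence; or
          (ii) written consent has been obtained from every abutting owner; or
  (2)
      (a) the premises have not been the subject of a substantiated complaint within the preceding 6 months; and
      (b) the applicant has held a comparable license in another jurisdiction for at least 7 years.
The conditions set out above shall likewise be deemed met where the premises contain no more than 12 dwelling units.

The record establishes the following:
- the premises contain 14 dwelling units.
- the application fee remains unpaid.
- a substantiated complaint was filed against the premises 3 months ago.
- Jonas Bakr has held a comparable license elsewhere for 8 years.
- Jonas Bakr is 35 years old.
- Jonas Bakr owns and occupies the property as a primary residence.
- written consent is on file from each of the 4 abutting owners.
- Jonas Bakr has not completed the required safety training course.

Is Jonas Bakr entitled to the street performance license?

No — denied.

(a) fee paid — fails.
(i) not (primary residence) — not met.
(ii) all abutters consent — holds.
(b): F OR T → true.
(1) = F AND T = false.
(a) no complaint in 6 mo. — not satisfied.
(b) prior license ≥ 7 yr — satisfied.
So (2) is not satisfied (F AND T).
So Overall is not satisfied (F OR F).
Exception (≤ 12 units) — not satisfied.
Result: main false OR exception false → false.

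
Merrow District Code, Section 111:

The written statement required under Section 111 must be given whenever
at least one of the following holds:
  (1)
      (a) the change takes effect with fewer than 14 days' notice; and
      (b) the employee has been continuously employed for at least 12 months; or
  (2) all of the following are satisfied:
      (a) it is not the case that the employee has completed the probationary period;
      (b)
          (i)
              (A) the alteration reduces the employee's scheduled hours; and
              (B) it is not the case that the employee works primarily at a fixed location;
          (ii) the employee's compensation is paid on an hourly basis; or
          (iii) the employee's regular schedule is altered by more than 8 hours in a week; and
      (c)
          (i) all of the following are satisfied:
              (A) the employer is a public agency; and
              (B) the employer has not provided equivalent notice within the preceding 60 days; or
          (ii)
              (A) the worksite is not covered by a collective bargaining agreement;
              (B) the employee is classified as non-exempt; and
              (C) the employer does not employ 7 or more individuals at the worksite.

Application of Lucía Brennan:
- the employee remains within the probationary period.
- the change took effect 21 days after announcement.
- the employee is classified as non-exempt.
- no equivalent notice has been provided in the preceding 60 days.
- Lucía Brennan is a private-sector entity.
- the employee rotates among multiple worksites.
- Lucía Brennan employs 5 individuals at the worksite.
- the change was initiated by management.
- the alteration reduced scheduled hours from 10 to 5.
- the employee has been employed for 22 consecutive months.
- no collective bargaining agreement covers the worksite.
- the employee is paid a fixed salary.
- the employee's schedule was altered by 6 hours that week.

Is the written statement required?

(a) < 14 days' notice — not met.
(b) tenure ≥ 12 mo. — met.
So (1) is not satisfied (F AND T).
(a) not (past probation) — satisfied.
(A) hours reduced — met.
(B) not (fixed location) — holds.
So (i) is satisfied (T AND T).
(ii) hourly-paid — not met.
(iii) schedule shift > 8h — fails.
(b) = T OR F OR F = true.
(A) public agency — fails.
(B) no recent notice — met.
So (i) is not satisfied (F AND T).
(A) no CBA — satisfied.
(B) non-exempt — satisfied.
(C) not (≥ 7 at site) — met.
So (ii) is satisfied (T AND T AND T).
(c): F OR T → true.
So (2) is satisfied (T AND T AND T).
Overall: F OR T → true.

Yes — required.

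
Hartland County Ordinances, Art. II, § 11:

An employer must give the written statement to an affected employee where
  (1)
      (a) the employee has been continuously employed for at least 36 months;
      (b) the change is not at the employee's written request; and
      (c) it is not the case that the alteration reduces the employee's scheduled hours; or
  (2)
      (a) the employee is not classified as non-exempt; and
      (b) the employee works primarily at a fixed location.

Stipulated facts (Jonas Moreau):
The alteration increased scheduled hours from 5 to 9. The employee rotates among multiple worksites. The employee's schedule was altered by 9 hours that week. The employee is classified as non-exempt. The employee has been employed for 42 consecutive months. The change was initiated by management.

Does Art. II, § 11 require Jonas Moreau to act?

(a) tenure ≥ 36 mo. — met.
(b) not employee-requested — satisfied.
(c) not (hours reduced) — holds.
(1): T AND T AND T → true.
(a) not (non-exempt) — fails.
(b) fixed location — not satisfied.
(2) = F AND F = false.
Overall: T OR F → true.

Yes — required.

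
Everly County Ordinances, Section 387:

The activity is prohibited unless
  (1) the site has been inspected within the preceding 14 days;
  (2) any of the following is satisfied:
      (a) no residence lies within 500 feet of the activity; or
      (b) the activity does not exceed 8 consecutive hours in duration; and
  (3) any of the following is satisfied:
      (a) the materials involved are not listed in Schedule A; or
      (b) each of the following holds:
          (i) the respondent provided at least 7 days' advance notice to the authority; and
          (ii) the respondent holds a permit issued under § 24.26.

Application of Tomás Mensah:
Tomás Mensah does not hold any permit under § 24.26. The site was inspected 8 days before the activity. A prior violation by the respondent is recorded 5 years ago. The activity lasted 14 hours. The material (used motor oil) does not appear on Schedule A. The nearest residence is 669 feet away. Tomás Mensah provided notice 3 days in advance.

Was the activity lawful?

Yes — lawful.

(1) site inspected — met.
(a) no residence in 500 ft — met.
(b) ≤ 8 hrs duration — not satisfied.
(2) = T OR F = true.
(a) not (Schedule A material) — satisfied.
(i) ≥7 days' notice — fails.
(ii) holds permit — not satisfied.
(b) = F AND F = false.
So (3) is satisfied (T OR F).
Overall: T AND T AND T → true.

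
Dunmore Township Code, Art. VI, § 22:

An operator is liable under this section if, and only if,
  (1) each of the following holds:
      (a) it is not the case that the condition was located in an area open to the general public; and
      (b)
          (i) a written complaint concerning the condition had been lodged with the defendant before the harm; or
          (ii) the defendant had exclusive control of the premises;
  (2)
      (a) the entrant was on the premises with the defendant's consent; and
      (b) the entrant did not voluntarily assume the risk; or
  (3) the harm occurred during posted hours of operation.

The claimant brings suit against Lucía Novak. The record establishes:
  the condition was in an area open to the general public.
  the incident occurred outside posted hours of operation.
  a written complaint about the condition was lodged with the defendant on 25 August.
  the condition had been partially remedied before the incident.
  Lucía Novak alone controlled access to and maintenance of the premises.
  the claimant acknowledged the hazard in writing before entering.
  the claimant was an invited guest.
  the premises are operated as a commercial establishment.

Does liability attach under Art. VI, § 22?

No — not liable.

(a) not (public area) — fails.
(i) complaint lodged — met.
(ii) exclusive control — holds.
(b) = T OR T = true.
(1) = F AND T = false.
(a) consent to enter — holds.
(b) no assumed risk — not met.
(2) = T AND F = false.
(3) during posted hours — fails.
Overall: F OR F OR F → false.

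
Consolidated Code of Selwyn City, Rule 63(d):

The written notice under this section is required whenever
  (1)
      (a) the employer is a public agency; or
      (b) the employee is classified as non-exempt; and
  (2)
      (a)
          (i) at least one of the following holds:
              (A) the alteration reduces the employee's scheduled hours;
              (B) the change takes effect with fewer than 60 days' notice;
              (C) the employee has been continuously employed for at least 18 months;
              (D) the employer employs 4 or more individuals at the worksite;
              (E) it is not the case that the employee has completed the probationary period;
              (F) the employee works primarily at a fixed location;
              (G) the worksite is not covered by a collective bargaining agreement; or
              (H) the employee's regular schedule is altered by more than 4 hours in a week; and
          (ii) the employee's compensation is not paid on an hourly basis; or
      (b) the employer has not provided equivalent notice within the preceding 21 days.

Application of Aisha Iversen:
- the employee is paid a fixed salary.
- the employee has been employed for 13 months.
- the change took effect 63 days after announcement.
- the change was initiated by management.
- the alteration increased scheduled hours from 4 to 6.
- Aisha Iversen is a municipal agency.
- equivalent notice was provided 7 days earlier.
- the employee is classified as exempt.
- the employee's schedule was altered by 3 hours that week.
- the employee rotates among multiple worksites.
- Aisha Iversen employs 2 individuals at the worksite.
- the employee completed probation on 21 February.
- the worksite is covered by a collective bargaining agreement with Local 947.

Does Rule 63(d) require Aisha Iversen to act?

No — not required.

(a) public agency — met.
(b) non-exempt — not satisfied.
(1) = T OR F = true.
(A) hours reduced — not met.
(B) < 60 days' notice — not satisfied.
(C) tenure ≥ 18 mo. — not met.
(D) ≥ 4 at site — not satisfied.
(E) not (past probation) — not satisfied.
(F) fixed location — not met.
(G) no CBA — fails.
(H) schedule shift > 4h — not satisfied.
So (i) is not satisfied (F OR F OR F OR F OR F OR F OR F OR F).
(ii) not (hourly-paid) — met.
(a) = F AND T = false.
(b) no recent notice — not satisfied.
(2) = F OR F = false.
Overall: T AND F → false.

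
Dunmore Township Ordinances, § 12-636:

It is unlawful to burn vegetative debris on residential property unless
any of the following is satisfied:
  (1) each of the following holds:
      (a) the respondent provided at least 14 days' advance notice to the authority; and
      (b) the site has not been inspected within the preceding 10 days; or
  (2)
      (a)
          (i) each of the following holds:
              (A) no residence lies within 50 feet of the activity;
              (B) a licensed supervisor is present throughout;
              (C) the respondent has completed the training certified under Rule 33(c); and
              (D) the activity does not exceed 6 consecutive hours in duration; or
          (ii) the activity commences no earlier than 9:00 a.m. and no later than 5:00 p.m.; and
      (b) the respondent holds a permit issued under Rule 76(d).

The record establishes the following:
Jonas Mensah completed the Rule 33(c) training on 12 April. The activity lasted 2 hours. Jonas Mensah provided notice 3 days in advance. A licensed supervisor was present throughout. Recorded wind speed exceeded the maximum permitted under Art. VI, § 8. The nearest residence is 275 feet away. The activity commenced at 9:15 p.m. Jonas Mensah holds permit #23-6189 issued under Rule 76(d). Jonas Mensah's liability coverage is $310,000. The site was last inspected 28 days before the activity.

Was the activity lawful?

Yes — lawful.

(a) ≥14 days' notice — fails.
(b) not (site inspected) — holds.
(1) = F AND T = false.
(A) no residence in 50 ft — met.
(B) supervisor present — met.
(C) training certified — satisfied.
(D) ≤ 6 hrs duration — satisfied.
(i) = T AND T AND T AND T = true.
(ii) start within hours — not satisfied.
(a) = T OR F = true.
(b) holds permit — met.
(2) = T AND T = true.
Overall: F OR T → true.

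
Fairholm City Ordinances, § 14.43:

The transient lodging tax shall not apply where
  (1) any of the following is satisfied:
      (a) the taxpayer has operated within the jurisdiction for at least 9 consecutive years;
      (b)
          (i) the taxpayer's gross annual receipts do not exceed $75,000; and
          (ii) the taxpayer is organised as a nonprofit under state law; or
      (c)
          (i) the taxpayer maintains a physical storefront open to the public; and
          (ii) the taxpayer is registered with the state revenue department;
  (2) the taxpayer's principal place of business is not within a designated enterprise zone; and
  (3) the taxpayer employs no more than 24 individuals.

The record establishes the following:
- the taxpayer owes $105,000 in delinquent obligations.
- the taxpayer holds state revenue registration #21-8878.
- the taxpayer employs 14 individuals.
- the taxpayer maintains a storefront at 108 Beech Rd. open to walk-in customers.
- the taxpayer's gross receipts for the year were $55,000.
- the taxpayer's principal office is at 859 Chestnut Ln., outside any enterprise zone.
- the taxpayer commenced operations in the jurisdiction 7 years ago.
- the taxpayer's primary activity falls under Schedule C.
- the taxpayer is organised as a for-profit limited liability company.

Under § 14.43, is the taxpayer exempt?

Yes — exempt.

(a) ≥ 9 yrs in jurisdiction — not met.
(i) receipts ≤ $75,000 — holds.
(ii) nonprofit — fails.
So (b) is not satisfied (T AND F).
(i) has storefront — holds.
(ii) state-registered — holds.
So (c) is satisfied (T AND T).
So (1) is satisfied (F OR F OR T).
(2) not (in enterprise zone) — holds.
(3) ≤ 24 employees — satisfied.
Overall: T AND T AND T → true.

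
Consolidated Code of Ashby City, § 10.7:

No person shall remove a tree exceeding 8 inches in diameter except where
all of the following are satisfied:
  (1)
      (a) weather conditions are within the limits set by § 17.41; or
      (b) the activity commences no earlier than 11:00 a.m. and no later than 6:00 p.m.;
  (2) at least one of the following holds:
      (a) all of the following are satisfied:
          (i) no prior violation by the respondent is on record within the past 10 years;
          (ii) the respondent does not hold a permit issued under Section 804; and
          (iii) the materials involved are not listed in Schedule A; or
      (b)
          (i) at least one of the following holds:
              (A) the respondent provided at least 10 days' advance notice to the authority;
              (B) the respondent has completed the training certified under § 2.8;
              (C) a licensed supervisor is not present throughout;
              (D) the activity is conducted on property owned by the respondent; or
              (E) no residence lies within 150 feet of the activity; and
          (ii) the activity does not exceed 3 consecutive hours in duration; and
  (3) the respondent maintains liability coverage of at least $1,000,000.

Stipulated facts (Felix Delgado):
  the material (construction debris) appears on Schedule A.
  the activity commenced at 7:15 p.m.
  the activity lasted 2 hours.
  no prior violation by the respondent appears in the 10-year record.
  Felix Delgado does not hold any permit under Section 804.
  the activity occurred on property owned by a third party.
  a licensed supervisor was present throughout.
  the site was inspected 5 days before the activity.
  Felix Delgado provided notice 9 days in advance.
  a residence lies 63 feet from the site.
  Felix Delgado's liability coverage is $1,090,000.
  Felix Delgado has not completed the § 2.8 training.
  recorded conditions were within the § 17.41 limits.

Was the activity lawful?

(a) weather ok — satisfied.
(b) start within hours — not satisfied.
(1) = T OR F = true.
(i) no prior violation — met.
(ii) not (holds permit) — met.
(iii) not (Schedule A material) — fails.
(a): T AND T AND F → false.
(A) ≥10 days' notice — not met.
(B) training certified — fails.
(C) not (supervisor present) — not met.
(D) own property — not satisfied.
(E) no residence in 150 ft — not satisfied.
(i): F OR F OR F OR F OR F → false.
(ii) ≤ 3 hrs duration — satisfied.
So (b) is not satisfied (F AND T).
(2) = F OR F = false.
(3) coverage ≥ $1,000,000 — satisfied.
Overall = T AND F AND T = false.

No — unlawful.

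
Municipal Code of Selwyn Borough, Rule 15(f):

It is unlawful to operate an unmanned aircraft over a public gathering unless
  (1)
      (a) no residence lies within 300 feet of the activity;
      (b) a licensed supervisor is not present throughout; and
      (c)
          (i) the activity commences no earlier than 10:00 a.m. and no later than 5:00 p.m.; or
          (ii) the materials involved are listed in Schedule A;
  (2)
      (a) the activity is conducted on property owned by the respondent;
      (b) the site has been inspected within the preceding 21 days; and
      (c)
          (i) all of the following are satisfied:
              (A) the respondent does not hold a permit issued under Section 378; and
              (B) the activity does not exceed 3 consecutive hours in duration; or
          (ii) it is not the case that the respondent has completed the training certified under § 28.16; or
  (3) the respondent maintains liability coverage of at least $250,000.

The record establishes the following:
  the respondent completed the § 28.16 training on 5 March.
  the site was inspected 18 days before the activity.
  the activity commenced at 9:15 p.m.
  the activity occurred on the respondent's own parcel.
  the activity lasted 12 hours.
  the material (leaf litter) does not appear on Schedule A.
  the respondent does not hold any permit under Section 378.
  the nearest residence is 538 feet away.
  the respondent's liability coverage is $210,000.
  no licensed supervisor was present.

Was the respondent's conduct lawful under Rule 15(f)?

(a) no residence in 300 ft — holds.
(b) not (supervisor present) — satisfied.
(i) start within hours — not met.
(ii) Schedule A material — not satisfied.
So (c) is not satisfied (F OR F).
So (1) is not satisfied (T AND T AND F).
(a) own property — met.
(b) site inspected — holds.
(A) not (holds permit) — holds.
(B) ≤ 3 hrs duration — fails.
(i): T AND F → false.
(ii) not (training certified) — fails.
(c): F OR F → false.
(2) = T AND T AND F = false.
(3) coverage ≥ $250,000 — fails.
Overall: F OR F OR F → false.

No — unlawful.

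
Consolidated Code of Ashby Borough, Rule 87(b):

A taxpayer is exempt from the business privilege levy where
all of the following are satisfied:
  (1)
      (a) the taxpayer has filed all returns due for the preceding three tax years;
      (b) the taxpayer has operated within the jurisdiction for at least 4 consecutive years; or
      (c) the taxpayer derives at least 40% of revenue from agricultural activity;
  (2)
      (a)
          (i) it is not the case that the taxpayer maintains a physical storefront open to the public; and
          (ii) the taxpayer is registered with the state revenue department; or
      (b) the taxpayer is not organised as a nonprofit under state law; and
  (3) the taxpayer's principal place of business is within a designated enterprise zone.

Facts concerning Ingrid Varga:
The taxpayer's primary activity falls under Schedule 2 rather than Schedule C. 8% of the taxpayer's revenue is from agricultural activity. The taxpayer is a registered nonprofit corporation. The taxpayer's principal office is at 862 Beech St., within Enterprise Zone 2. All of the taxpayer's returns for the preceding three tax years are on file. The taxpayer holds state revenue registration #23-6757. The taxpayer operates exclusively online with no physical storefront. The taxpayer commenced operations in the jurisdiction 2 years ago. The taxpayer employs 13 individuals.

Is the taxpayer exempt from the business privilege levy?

Yes — exempt.

(a) returns current — met.
(b) ≥ 4 yrs in jurisdiction — not met.
(c) ≥40% agricultural — not met.
(1): T OR F OR F → true.
(i) not (has storefront) — satisfied.
(ii) state-registered — satisfied.
(a): T AND T → true.
(b) not (nonprofit) — not satisfied.
So (2) is satisfied (T OR F).
(3) in enterprise zone — holds.
Overall: T AND T AND T → true.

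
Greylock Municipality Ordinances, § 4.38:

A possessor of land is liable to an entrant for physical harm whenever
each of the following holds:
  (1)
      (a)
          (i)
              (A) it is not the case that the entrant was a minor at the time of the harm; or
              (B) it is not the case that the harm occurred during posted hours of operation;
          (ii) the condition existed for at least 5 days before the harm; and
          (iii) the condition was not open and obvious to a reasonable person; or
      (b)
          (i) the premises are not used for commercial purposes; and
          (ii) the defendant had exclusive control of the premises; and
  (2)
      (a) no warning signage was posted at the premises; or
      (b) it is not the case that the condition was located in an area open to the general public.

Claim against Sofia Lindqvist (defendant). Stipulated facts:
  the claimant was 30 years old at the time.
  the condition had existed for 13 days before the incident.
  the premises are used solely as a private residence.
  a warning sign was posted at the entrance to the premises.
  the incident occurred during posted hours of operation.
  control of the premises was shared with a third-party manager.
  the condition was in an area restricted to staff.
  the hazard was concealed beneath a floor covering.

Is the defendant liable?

(A) not (entrant a minor) — holds.
(B) not (during posted hours) — not met.
So (i) is satisfied (T OR F).
(ii) condition ≥5 days old — satisfied.
(iii) not open/obvious — holds.
So (a) is satisfied (T AND T AND T).
(i) not (commercial use) — satisfied.
(ii) exclusive control — not met.
(b) = T AND F = false.
So (1) is satisfied (T OR F).
(a) no signage posted — not met.
(b) not (public area) — holds.
So (2) is satisfied (F OR T).
Overall = T AND T = true.

Yes — liable.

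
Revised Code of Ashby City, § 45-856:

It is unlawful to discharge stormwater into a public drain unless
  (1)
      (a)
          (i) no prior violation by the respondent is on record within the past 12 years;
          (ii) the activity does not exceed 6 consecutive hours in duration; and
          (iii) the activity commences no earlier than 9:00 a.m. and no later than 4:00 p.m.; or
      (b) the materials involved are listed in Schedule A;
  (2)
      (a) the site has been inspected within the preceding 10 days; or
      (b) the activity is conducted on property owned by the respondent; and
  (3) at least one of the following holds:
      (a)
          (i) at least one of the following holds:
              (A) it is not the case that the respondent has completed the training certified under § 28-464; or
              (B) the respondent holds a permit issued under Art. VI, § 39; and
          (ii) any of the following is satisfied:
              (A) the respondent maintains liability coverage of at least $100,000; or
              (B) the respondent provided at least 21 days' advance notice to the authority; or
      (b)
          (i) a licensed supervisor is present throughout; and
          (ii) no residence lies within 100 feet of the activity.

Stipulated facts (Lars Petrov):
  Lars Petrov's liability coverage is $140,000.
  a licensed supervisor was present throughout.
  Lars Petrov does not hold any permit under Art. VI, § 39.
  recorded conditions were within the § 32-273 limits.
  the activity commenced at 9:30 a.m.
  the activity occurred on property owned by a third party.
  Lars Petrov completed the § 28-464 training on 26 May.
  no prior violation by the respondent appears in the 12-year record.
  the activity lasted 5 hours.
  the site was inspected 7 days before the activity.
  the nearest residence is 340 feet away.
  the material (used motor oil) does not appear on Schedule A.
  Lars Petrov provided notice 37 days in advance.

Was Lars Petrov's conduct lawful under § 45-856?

(i) no prior violation — met.
(ii) ≤ 6 hrs duration — satisfied.
(iii) start within hours — satisfied.
(a) = T AND T AND T = true.
(b) Schedule A material — not satisfied.
So (1) is satisfied (T OR F).
(a) site inspected — holds.
(b) own property — not satisfied.
(2) = T OR F = true.
(A) not (training certified) — not satisfied.
(B) holds permit — not satisfied.
(i) = F OR F = false.
(A) coverage ≥ $100,000 — holds.
(B) ≥21 days' notice — holds.
(ii): T OR T → true.
So (a) is not satisfied (F AND T).
(i) supervisor present — met.
(ii) no residence in 100 ft — met.
(b) = T AND T = true.
(3) = F OR T = true.
Overall = T AND T AND T = true.

Yes — lawful.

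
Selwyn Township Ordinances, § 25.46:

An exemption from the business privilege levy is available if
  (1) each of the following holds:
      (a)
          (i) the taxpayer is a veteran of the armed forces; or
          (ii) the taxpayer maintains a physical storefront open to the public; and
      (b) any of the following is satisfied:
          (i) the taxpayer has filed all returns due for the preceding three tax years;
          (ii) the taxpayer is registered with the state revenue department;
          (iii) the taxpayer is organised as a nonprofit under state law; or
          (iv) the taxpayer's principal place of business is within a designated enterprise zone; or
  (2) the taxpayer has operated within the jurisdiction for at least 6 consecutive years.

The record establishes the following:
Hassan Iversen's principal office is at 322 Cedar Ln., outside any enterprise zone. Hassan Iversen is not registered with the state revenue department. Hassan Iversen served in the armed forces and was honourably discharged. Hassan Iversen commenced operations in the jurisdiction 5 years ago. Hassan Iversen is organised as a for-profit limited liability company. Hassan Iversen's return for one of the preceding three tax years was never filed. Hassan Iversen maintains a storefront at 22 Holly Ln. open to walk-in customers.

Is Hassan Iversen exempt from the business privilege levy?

No — not exempt.

(i) veteran — holds.
(ii) has storefront — satisfied.
(a): T OR T → true.
(i) returns current — not satisfied.
(ii) state-registered — fails.
(iii) nonprofit — not met.
(iv) in enterprise zone — not satisfied.
So (b) is not satisfied (F OR F OR F OR F).
(1): T AND F → false.
(2) ≥ 6 yrs in jurisdiction — fails.
Overall = F OR F = false.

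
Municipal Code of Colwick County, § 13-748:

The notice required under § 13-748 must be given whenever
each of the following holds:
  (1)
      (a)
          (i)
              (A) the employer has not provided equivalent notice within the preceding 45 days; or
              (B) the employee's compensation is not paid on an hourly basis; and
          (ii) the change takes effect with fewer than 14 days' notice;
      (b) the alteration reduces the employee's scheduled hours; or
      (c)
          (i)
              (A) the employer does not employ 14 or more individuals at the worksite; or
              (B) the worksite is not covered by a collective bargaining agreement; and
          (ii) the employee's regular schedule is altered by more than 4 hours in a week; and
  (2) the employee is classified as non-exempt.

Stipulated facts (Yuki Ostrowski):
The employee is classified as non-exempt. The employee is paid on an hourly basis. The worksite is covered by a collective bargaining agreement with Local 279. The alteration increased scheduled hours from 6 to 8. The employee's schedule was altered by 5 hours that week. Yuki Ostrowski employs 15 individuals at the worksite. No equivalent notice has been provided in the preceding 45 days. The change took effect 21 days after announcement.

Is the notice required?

No — not required.

(A) no recent notice — satisfied.
(B) not (hourly-paid) — not satisfied.
(i) = T OR F = true.
(ii) < 14 days' notice — not satisfied.
(a) = T AND F = false.
(b) hours reduced — fails.
(A) not (≥ 14 at site) — fails.
(B) no CBA — not met.
(i): F OR F → false.
(ii) schedule shift > 4h — met.
(c) = F AND T = false.
(1): F OR F OR F → false.
(2) non-exempt — satisfied.
Overall: F AND T → false.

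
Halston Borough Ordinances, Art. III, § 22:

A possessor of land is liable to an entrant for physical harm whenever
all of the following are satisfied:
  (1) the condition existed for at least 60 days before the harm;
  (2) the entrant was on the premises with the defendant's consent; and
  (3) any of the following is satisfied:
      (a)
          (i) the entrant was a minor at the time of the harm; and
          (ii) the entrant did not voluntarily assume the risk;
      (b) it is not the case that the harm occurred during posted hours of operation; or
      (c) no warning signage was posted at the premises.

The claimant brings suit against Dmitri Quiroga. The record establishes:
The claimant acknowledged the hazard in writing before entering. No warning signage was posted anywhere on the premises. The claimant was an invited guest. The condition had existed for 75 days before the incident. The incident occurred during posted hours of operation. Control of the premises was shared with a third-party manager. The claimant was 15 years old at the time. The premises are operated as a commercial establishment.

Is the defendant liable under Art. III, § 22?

(1) condition ≥60 days old — satisfied.
(2) consent to enter — satisfied.
(i) entrant a minor — met.
(ii) no assumed risk — not satisfied.
(a): T AND F → false.
(b) not (during posted hours) — not satisfied.
(c) no signage posted — satisfied.
(3) = F OR F OR T = true.
So Overall is satisfied (T AND T AND T).

Yes — liable.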